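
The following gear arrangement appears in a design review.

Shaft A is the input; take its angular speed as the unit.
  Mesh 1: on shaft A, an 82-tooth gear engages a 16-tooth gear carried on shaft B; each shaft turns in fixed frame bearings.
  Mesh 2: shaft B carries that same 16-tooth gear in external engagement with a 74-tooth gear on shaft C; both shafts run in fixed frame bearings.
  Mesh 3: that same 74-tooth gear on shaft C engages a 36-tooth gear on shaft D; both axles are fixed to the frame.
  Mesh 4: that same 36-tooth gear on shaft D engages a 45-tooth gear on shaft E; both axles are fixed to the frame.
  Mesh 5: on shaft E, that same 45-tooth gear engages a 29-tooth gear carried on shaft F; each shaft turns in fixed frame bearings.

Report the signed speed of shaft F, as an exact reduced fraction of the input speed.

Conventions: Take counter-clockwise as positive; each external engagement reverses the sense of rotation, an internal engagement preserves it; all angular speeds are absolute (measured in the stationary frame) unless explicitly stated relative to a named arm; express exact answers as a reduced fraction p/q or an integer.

5-mesh fixed-axis compound train (all bearings frame-fixed)
mesh 1 [82T→16T]: |ω|/ω_in = 1×82/16 = 41/8, sense flips to −
mesh 2 [16T→74T]: |ω|/ω_in = (41/8)×16/74 = 41/37, sense flips to +
mesh 3 [74T→36T]: |ω|/ω_in = (41/37)×74/36 = 41/18, sense flips to −
mesh 4 [36T→45T]: |ω|/ω_in = (41/18)×36/45 = 82/45, sense flips to +
mesh 5 [45T→29T]: |ω|/ω_in = (82/45)×45/29 = 82/29, sense flips to −
signed output speed (× input speed) = -82/29

-82/29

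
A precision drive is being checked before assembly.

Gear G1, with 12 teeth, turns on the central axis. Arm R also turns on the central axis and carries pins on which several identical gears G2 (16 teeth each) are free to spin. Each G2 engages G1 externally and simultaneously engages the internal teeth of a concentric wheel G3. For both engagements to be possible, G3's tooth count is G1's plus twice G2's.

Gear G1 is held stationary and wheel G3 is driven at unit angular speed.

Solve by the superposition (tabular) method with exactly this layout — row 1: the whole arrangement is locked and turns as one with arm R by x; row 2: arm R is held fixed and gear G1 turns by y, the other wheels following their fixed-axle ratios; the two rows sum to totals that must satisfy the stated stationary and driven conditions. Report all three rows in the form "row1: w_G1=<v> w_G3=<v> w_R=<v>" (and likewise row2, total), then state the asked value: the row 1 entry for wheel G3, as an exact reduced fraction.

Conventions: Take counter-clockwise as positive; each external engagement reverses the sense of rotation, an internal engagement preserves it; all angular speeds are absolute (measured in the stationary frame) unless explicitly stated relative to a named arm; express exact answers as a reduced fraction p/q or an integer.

row1: w_G1=11/14 w_G3=11/14 w_R=11/14
row2: w_G1=-11/14 w_G3=3/14 w_R=0
total: w_G1=0 w_G3=1 w_R=11/14
asked value: 11/14

planetary set (12T centre, 16T on arm, 44T internal) — Willis relation
row 1: whole set turns with the arm by x
row 2: sun turns y, ring = −(12/44)·y, arm 0
boundary: total ω_sun = x + y = 0 and total ω_ring = x − (12/44)·y = 1  ⇒  y = -11/14, x = 11/14
row 2 ring = −(12/44)·(-11/14) = 3/14
totals (row 1 + row 2): sun 11/14 + (-11/14) = 0, ring 11/14 + 3/14 = 1, arm 11/14 + 0 = 11/14
asked cell (row1, ring) = 11/14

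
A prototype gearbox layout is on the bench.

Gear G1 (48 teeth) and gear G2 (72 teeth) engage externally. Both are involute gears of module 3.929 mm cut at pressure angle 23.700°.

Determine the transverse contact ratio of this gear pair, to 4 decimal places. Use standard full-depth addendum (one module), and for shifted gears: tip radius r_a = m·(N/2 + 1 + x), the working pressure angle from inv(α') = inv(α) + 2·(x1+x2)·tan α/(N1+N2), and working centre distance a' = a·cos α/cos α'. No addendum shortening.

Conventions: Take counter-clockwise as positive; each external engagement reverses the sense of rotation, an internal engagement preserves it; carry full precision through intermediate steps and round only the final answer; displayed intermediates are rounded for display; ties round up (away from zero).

1.6013

class = single-mesh tooth geometry [involute pair 48T × 72T, m = 3.929]
base radii: r_b1 = 86.343320, r_b2 = 129.514980
tip radii: r_a1 = 98.225000, r_a2 = 145.373000
no profile shift: α' = α, a' = a
action lengths: √(r_a1²−r_b1²) = 46.829283, √(r_a2²−r_b2²) = 66.024080
base pitch p_b = π·m·cos α = 11.302314
CR = (46.829283 + 66.024080 − 235.740000·sin 23.70000°)/11.302314 = 1.601282
contact ratio ≈ 1.6013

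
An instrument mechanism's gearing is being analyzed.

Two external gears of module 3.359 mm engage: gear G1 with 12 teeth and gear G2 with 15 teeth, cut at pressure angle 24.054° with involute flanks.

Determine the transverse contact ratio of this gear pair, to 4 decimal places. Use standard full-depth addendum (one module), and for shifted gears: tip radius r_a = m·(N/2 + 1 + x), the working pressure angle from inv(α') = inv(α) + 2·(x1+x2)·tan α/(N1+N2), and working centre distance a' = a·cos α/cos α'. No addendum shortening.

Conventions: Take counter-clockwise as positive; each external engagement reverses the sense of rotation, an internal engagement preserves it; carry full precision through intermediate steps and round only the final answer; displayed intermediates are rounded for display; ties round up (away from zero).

class = single-mesh tooth geometry [involute pair 12T × 15T, m = 3.359]
base radii: r_b1 = 18.403861, r_b2 = 23.004826
tip radii: r_a1 = 23.513000, r_a2 = 28.551500
no profile shift: α' = α, a' = a
action lengths: √(r_a1²−r_b1²) = 14.634175, √(r_a2²−r_b2²) = 16.910533
base pitch p_b = π·m·cos α = 9.636239
CR = (14.634175 + 16.910533 − 45.346500·sin 24.05400°)/9.636239 = 1.355465
contact ratio ≈ 1.3555

1.3555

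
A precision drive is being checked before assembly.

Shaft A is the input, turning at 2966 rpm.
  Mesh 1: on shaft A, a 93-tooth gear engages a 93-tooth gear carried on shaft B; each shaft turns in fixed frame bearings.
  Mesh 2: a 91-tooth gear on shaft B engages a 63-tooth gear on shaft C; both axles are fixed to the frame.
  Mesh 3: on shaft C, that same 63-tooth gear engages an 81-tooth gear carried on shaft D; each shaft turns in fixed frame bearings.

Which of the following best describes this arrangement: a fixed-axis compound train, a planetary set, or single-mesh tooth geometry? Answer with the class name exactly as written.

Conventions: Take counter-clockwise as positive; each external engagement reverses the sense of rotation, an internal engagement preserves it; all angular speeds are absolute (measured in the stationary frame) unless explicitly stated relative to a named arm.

topology: fixed-axis compound train — 3 meshes, A→D
classification: fixed-axis compound train

fixed-axis compound train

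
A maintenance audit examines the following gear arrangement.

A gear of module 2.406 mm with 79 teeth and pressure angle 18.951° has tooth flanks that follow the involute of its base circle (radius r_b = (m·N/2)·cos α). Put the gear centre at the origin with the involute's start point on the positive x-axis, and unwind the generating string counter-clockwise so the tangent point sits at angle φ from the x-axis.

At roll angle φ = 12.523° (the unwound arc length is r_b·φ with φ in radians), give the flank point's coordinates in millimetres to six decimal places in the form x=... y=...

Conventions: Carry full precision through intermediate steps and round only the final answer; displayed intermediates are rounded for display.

x=92.007103 y=0.311351

class = single-mesh tooth geometry [base-circle involute, m = 2.406, 79T]
pitch radius r_p = m·N/2 = 2.406·79/2 = 95.037000
base radius r_b = r_p·cos α = 95.037000·cos 18.951° = 89.885677
roll angle φ = 12.523° = 0.21856758 rad
x = r_b·(cos φ + φ·sin φ) = 92.007103
y = r_b·(sin φ − φ·cos φ) = 0.311351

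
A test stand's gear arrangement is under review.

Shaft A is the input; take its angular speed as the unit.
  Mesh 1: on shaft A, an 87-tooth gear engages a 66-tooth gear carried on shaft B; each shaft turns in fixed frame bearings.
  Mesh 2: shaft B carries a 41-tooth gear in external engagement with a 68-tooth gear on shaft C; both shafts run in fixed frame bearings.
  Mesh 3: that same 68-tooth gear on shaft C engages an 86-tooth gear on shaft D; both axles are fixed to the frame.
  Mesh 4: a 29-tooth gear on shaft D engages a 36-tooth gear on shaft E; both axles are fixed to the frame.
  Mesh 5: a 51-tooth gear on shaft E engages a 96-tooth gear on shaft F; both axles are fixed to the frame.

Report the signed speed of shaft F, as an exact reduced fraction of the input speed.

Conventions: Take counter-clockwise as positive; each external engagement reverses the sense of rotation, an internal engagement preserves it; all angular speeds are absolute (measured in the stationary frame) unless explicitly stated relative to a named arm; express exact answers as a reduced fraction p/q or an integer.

5-mesh fixed-axis compound train (all bearings frame-fixed)
mesh 1 [87T→66T]: |ω|/ω_in = 1×87/66 = 29/22, sense flips to −
mesh 2 [41T→68T]: |ω|/ω_in = (29/22)×41/68 = 1189/1496, sense flips to +
mesh 3 [68T→86T]: |ω|/ω_in = (1189/1496)×68/86 = 1189/1892, sense flips to −
mesh 4 [29T→36T]: |ω|/ω_in = (1189/1892)×29/36 = 34481/68112, sense flips to +
mesh 5 [51T→96T]: |ω|/ω_in = (34481/68112)×51/96 = 586177/2179584, sense flips to −
signed output speed (× input speed) = -586177/2179584

-586177/2179584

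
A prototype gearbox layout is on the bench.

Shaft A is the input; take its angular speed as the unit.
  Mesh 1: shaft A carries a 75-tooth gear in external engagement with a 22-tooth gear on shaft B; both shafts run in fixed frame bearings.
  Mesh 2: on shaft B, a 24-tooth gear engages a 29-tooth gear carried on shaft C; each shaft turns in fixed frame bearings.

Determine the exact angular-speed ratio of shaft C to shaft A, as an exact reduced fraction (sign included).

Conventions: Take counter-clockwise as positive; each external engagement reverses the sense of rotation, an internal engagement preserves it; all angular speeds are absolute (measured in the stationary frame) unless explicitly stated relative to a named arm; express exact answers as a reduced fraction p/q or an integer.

900/319

class = fixed-axis compound train [2 meshes; 2 ratios multiply, 2 sense flips]
mesh 1 [75T→22T]: running ratio 75/22, sense −
mesh 2 [24T→29T]: running ratio 900/319, sense +
ω_out/ω_in = 900/319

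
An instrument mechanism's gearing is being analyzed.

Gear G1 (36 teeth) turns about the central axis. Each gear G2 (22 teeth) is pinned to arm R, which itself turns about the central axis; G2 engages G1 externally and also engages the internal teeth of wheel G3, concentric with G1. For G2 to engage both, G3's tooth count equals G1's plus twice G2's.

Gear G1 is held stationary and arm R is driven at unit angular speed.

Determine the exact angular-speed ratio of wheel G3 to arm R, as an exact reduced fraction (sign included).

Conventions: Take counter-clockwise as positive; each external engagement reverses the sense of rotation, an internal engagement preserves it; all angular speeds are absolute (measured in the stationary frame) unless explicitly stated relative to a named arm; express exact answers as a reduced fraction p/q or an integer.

recognized (axles ride arm R): planetary set, 36/22/80 teeth
ring teeth: 36 + 2·22 = 80
36(ω_sun−ω_arm) = −80(ω_ring−ω_arm),  ω_sun = 0, ω_arm = 1
ω_ring = 1 − (36/80)(0−1) = 29/20
ω_out/ω_in = 29/20

29/20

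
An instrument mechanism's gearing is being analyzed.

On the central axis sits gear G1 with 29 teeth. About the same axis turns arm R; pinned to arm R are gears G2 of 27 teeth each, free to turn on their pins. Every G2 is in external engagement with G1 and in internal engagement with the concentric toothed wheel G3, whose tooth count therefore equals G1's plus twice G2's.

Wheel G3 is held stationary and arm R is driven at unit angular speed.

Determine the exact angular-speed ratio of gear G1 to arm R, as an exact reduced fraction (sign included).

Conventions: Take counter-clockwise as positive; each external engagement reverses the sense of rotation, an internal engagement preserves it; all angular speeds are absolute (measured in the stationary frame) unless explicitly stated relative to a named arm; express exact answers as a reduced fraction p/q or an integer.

recognized (axles ride arm R): planetary set, 29/27/83 teeth
ring teeth: 29 + 2·27 = 83
29(ω_sun−ω_arm) = −83(ω_ring−ω_arm),  ω_ring = 0, ω_arm = 1
ω_sun = 1 − (83/29)(0−1) = 112/29
ω_out/ω_in = 112/29

112/29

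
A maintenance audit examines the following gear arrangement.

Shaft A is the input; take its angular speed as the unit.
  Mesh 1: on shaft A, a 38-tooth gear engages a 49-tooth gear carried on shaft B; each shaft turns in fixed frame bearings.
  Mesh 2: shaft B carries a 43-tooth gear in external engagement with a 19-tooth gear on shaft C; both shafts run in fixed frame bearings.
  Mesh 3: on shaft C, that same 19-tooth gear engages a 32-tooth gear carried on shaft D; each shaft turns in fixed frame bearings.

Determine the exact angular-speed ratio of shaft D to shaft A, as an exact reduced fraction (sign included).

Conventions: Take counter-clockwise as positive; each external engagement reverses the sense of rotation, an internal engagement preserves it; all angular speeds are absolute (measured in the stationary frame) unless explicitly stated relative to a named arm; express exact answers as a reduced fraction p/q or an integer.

-817/784

class = fixed-axis compound train [3 meshes; 3 ratios multiply, 3 sense flips]
mesh 1 [38T→49T]: running ratio 38/49, sense −
mesh 2 [43T→19T]: running ratio 86/49, sense +
mesh 3 [19T→32T]: running ratio 817/784, sense −
ω_out/ω_in = -817/784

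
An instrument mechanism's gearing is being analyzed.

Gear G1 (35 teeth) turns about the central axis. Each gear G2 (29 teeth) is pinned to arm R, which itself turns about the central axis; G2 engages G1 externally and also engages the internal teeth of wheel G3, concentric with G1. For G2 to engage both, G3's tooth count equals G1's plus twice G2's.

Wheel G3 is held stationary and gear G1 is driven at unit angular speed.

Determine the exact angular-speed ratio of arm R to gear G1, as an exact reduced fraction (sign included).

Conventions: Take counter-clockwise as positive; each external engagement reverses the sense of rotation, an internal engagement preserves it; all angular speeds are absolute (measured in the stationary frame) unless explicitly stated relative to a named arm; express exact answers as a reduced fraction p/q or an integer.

35/128

class = planetary set [G3 = 35+2·29 = 93; Willis about the carrier]
ring teeth: 35 + 2·29 = 93
35(ω_sun−ω_arm) = −93(ω_ring−ω_arm),  ω_ring = 0, ω_sun = 1
35(1−ω_arm) = −93(0−ω_arm)  ⇒  128·ω_arm = 35  ⇒  ω_arm = 35/128
ω_out/ω_in = 35/128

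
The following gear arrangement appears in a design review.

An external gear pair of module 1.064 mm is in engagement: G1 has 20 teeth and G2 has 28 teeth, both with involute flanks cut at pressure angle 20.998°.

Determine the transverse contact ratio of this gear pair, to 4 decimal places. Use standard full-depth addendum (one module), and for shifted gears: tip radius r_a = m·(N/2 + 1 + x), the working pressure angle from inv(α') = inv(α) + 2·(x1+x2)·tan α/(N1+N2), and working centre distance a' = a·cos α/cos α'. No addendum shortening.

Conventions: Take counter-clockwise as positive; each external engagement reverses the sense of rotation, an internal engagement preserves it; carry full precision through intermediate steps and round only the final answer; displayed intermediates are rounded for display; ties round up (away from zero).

class = single-mesh tooth geometry [involute pair 20T × 28T, m = 1.064]
base radii: r_b1 = 9.933429, r_b2 = 13.906800
tip radii: r_a1 = 11.704000, r_a2 = 15.960000
no profile shift: α' = α, a' = a
action lengths: √(r_a1²−r_b1²) = 6.189556, √(r_a2²−r_b2²) = 7.830869
base pitch p_b = π·m·cos α = 3.120679
CR = (6.189556 + 7.830869 − 25.536000·sin 20.99800°)/3.120679 = 1.560549
contact ratio ≈ 1.5605

1.5605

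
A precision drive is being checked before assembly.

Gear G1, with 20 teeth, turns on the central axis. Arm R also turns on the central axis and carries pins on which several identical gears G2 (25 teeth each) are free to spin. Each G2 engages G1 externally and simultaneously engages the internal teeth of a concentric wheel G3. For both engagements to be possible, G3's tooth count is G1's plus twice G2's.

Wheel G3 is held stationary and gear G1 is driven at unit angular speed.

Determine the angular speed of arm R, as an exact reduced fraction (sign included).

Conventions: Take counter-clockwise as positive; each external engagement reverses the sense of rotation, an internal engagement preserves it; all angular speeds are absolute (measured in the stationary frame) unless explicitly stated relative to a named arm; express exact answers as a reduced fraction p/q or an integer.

class = planetary set [G3 = 20+2·25 = 70; Willis about the carrier]
ring teeth: 20 + 2·25 = 70
20(ω_sun−ω_arm) = −70(ω_ring−ω_arm),  ω_ring = 0, ω_sun = 1
20(1−ω_arm) = −70(0−ω_arm)  ⇒  90·ω_arm = 20  ⇒  ω_arm = 2/9
exact speed ratio = 2/9

2/9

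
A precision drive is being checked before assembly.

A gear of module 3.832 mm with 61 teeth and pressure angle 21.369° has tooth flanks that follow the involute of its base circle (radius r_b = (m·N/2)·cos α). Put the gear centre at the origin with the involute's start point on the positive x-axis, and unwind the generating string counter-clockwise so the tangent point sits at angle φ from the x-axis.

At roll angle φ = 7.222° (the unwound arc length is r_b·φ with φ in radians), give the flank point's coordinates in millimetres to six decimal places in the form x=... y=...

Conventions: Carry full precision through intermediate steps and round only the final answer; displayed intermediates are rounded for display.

class = single-mesh tooth geometry [base-circle involute, m = 3.832, 61T]
pitch radius r_p = m·N/2 = 3.832·61/2 = 116.876000
base radius r_b = r_p·cos α = 116.876000·cos 21.369° = 108.841137
roll angle φ = 7.222° = 0.12604768 rad
x = r_b·(cos φ + φ·sin φ) = 109.702341
y = r_b·(sin φ − φ·cos φ) = 0.072541

x=109.702341 y=0.072541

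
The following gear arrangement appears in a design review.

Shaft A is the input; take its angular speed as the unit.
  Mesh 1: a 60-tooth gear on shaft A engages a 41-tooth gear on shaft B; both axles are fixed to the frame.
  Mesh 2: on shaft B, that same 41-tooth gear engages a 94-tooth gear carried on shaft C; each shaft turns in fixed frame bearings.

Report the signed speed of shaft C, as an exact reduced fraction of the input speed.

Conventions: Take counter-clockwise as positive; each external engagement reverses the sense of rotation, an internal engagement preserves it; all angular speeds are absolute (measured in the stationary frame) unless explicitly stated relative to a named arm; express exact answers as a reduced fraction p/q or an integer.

2-mesh fixed-axis compound train (all bearings frame-fixed)
mesh 1 [60T→41T]: |ω|/ω_in = 1×60/41 = 60/41, sense flips to −
mesh 2 [41T→94T]: |ω|/ω_in = (60/41)×41/94 = 30/47, sense flips to +
signed output speed (× input speed) = 30/47

30/47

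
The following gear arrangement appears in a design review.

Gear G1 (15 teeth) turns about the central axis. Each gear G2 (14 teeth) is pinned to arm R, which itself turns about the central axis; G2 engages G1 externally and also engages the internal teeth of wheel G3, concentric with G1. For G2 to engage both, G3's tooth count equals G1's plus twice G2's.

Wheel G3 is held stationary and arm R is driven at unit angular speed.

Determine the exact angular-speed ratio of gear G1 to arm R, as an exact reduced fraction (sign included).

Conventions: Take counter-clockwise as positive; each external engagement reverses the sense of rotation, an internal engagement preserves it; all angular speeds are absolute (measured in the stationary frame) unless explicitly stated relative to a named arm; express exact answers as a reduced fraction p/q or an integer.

recognized (axles ride arm R): planetary set, 15/14/43 teeth
ring teeth: 15 + 2·14 = 43
15(ω_sun−ω_arm) = −43(ω_ring−ω_arm),  ω_ring = 0, ω_arm = 1
ω_sun = 1 − (43/15)(0−1) = 58/15
ω_out/ω_in = 58/15

58/15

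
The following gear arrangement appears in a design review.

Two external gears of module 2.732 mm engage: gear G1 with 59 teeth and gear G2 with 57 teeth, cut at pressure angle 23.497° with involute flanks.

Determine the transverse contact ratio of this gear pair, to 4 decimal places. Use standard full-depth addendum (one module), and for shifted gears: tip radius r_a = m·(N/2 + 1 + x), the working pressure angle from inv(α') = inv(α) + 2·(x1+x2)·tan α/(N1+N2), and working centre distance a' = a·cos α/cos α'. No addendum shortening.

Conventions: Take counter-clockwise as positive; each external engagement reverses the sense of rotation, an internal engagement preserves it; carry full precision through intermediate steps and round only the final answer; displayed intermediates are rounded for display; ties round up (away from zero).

single-mesh involute tooth geometry (59T engaging 57T at module 2.732)
base radii: r_b1 = 73.911222, r_b2 = 71.405757
tip radii: r_a1 = 83.326000, r_a2 = 80.594000
no profile shift: α' = α, a' = a
action lengths: √(r_a1²−r_b1²) = 38.475362, √(r_a2²−r_b2²) = 37.371255
base pitch p_b = π·m·cos α = 7.871151
CR = (38.475362 + 37.371255 − 158.456000·sin 23.49700°)/7.871151 = 1.609681
contact ratio ≈ 1.6097

1.6097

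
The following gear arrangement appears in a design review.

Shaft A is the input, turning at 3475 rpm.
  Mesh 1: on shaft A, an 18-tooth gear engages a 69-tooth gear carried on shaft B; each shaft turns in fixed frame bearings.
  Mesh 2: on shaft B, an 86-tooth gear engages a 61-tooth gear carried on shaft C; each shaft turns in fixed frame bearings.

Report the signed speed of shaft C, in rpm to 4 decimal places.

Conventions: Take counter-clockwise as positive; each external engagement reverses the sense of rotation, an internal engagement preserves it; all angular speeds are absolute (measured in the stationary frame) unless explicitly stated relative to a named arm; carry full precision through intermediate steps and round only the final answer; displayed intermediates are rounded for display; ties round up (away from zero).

+1278.0470 rpm

class = fixed-axis compound train [2 meshes; 2 ratios multiply, 2 sense flips]
mesh 1 [18T→69T]: ω = 3475.0000×18/69 = 906.5217 rpm, sense flips to −
mesh 2 [86T→61T]: ω = 906.5217×86/61 = 1278.0470 rpm, sense flips to +
signed output speed = +1278.0470 rpm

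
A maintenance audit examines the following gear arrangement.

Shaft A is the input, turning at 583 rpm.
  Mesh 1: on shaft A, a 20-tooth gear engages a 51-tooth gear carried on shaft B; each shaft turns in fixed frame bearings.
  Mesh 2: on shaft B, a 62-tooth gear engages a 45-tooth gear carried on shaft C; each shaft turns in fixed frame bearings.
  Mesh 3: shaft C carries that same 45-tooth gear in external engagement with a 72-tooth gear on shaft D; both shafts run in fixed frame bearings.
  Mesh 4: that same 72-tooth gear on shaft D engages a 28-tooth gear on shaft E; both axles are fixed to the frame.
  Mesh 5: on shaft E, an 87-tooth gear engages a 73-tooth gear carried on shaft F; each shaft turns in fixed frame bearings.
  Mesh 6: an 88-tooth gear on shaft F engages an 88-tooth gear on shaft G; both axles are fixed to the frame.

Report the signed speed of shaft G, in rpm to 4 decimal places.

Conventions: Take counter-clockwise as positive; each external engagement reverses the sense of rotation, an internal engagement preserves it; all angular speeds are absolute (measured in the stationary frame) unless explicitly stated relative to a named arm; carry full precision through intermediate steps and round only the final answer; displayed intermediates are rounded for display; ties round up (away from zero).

topology: fixed-axis compound train — 6 meshes, A→G
mesh 1 [20T→51T]: ω = 583.0000×20/51 = 228.6275 rpm, sense flips to −
mesh 2 [62T→45T]: ω = 228.6275×62/45 = 314.9978 rpm, sense flips to +
mesh 3 [45T→72T]: ω = 314.9978×45/72 = 196.8736 rpm, sense flips to −
mesh 4 [72T→28T]: ω = 196.8736×72/28 = 506.2465 rpm, sense flips to +
mesh 5 [87T→73T]: ω = 506.2465×87/73 = 603.3349 rpm, sense flips to −
mesh 6 [88T→88T]: ω = 603.3349×88/88 = 603.3349 rpm, sense flips to +
signed output speed = +603.3349 rpm

+603.3349 rpm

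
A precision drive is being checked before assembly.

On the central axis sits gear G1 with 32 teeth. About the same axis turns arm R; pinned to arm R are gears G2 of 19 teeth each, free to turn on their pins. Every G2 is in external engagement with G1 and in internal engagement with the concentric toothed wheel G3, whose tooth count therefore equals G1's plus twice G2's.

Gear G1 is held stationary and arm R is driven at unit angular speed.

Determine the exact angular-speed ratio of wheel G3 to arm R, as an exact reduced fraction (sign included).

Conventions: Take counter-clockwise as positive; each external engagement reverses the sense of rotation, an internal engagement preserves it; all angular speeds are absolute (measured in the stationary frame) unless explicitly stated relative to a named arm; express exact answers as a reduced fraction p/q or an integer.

51/35

class = planetary set [G3 = 32+2·19 = 70; Willis about the carrier]
ring teeth: 32 + 2·19 = 70
32(ω_sun−ω_arm) = −70(ω_ring−ω_arm),  ω_sun = 0, ω_arm = 1
ω_ring = 1 − (32/70)(0−1) = 51/35
ω_out/ω_in = 51/35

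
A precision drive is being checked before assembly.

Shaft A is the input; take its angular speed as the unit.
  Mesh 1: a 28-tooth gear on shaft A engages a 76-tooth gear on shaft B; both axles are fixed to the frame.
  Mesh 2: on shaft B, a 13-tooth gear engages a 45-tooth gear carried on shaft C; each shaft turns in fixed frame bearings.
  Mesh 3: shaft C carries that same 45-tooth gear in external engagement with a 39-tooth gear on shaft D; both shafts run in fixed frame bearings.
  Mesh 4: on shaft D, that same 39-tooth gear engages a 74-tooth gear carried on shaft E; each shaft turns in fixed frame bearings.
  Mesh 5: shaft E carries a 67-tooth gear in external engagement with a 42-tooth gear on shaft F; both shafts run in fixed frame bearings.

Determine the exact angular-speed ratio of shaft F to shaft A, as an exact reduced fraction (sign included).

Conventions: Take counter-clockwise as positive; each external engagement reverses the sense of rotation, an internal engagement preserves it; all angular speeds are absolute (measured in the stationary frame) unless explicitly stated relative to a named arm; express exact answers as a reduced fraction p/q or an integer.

class = fixed-axis compound train [5 meshes; 5 ratios multiply, 5 sense flips]
mesh 1 [28T→76T]: running ratio 7/19, sense −
mesh 2 [13T→45T]: running ratio 91/855, sense +
mesh 3 [45T→39T]: running ratio 7/57, sense −
mesh 4 [39T→74T]: running ratio 91/1406, sense +
mesh 5 [67T→42T]: running ratio 871/8436, sense −
ω_out/ω_in = -871/8436

-871/8436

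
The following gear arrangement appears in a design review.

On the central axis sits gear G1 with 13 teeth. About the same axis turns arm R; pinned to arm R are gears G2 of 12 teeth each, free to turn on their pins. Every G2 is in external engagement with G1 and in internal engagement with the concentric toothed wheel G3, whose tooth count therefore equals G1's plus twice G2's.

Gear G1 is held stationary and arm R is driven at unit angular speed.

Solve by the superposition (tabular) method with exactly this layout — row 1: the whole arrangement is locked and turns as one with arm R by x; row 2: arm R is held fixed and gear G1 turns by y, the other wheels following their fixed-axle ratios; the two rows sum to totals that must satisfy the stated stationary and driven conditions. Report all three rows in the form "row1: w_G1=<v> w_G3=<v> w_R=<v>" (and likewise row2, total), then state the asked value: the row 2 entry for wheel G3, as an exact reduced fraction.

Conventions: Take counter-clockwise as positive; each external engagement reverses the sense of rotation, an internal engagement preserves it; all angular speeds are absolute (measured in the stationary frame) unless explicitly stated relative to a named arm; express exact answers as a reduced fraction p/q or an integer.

row1: w_G1=1 w_G3=1 w_R=1
row2: w_G1=-1 w_G3=13/37 w_R=0
total: w_G1=0 w_G3=50/37 w_R=1
asked value: 13/37

topology: planetary set — G1 13T / G2 12T / G3 37T, arm = carrier (Willis)
superposition row 1 [locked train]: every member turns x
row 2 — arm fixed, fixed-axis ratios: sun y, ring −(13/37)·y, arm 0
boundary: total ω_sun = x + y = 0 and total ω_arm = x = 1  ⇒  y = -1, x = 1
row 2 ring = −(13/37)·(-1) = 13/37
totals (row 1 + row 2): sun 1 + (-1) = 0, ring 1 + 13/37 = 50/37, arm 1 + 0 = 1
asked cell (row2, ring) = 13/37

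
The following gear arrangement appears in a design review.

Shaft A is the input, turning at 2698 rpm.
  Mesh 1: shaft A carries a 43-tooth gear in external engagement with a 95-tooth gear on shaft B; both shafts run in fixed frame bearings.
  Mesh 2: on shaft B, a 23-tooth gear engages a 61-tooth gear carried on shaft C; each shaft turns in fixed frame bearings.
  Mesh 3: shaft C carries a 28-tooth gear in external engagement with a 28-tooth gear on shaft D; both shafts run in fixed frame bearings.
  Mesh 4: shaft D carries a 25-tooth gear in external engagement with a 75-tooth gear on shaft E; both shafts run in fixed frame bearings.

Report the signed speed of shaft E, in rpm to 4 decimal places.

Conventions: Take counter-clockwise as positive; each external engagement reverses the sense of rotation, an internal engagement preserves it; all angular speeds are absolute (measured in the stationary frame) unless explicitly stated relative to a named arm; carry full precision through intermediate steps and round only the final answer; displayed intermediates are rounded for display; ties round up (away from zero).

+153.4842 rpm

class = fixed-axis compound train [4 meshes; 4 ratios multiply, 4 sense flips]
mesh 1 [43T→95T]: ω = 2698.0000×43/95 = 1221.2000 rpm, sense flips to −
mesh 2 [23T→61T]: ω = 1221.2000×23/61 = 460.4525 rpm, sense flips to +
mesh 3 [28T→28T]: ω = 460.4525×28/28 = 460.4525 rpm, sense flips to −
mesh 4 [25T→75T]: ω = 460.4525×25/75 = 153.4842 rpm, sense flips to +
signed output speed = +153.4842 rpm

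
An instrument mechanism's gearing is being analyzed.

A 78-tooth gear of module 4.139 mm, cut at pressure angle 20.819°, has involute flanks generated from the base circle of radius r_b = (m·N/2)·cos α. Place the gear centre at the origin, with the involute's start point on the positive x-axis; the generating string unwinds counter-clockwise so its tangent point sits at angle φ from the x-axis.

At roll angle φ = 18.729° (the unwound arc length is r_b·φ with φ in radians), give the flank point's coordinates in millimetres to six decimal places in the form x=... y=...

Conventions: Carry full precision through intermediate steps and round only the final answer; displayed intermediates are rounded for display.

recognized (one wheel, involute flank): single-mesh tooth geometry, m = 4.139, N = 78
pitch radius r_p = m·N/2 = 4.139·78/2 = 161.421000
base radius r_b = r_p·cos α = 161.421000·cos 20.819° = 150.881479
roll angle φ = 18.729° = 0.32688272 rad
x = r_b·(cos φ + φ·sin φ) = 158.728436
y = r_b·(sin φ − φ·cos φ) = 1.737973

x=158.728436 y=1.737973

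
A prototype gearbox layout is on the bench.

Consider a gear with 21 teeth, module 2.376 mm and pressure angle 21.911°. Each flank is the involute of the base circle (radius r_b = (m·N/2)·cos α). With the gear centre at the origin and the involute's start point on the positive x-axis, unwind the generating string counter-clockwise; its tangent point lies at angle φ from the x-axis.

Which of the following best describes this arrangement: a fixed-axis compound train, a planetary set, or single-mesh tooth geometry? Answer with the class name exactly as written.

single-mesh tooth geometry

single-mesh involute tooth geometry (21T wheel at module 2.376)
classification: single-mesh tooth geometry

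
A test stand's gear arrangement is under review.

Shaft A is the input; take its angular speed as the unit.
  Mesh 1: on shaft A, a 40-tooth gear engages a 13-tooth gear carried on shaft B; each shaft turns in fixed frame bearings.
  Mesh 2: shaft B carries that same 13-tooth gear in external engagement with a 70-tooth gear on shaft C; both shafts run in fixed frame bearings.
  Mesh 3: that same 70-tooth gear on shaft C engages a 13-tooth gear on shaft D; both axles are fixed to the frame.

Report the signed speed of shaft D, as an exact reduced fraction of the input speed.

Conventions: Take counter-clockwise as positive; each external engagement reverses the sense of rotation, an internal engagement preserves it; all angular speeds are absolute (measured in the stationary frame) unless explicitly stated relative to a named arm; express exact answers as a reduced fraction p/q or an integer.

3-mesh fixed-axis compound train (all bearings frame-fixed)
mesh 1 [40T→13T]: |ω|/ω_in = 1×40/13 = 40/13, sense flips to −
mesh 2 [13T→70T]: |ω|/ω_in = (40/13)×13/70 = 4/7, sense flips to +
mesh 3 [70T→13T]: |ω|/ω_in = (4/7)×70/13 = 40/13, sense flips to −
signed output speed (× input speed) = -40/13

-40/13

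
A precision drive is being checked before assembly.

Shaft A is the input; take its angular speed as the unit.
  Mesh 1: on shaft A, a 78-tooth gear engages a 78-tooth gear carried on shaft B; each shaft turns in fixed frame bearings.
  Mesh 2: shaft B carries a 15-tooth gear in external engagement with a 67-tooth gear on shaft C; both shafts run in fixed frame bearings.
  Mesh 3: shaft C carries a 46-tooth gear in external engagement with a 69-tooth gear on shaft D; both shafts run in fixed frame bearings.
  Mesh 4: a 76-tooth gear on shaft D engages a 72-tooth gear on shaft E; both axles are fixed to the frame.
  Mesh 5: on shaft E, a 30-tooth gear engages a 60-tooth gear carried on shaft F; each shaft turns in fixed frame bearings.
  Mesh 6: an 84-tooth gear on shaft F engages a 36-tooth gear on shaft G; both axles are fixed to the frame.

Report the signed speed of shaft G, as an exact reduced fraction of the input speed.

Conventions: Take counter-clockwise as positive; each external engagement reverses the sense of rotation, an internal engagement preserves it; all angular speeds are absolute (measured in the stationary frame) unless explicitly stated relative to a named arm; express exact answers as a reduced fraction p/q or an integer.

665/3618

6-mesh fixed-axis compound train (all bearings frame-fixed)
mesh 1 [78T→78T]: |ω|/ω_in = 1×78/78 = 1, sense flips to −
mesh 2 [15T→67T]: |ω|/ω_in = 1×15/67 = 15/67, sense flips to +
mesh 3 [46T→69T]: |ω|/ω_in = (15/67)×46/69 = 10/67, sense flips to −
mesh 4 [76T→72T]: |ω|/ω_in = (10/67)×76/72 = 95/603, sense flips to +
mesh 5 [30T→60T]: |ω|/ω_in = (95/603)×30/60 = 95/1206, sense flips to −
mesh 6 [84T→36T]: |ω|/ω_in = (95/1206)×84/36 = 665/3618, sense flips to +
signed output speed (× input speed) = 665/3618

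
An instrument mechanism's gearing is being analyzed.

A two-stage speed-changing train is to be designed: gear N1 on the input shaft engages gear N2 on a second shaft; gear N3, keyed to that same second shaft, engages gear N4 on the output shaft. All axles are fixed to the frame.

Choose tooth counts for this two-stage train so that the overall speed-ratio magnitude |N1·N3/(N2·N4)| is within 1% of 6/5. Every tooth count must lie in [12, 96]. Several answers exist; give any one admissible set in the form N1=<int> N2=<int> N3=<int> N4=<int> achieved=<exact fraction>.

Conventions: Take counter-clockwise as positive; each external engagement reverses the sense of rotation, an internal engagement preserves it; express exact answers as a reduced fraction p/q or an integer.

N1=12 N2=15 N3=18 N4=12 achieved=6/5

2-stage fixed-axis compound train for ratio 6/5
target = 6/5 in lowest terms: an exact hit needs N1·N3 = k·6 and N2·N4 = k·5 for one integer k, every count in [12, 96]; additionally prefer no 1:1 stage (N1 ≠ N2, N3 ≠ N4)
k = 1…35: no 1:1-free in-range split of k·6 and k·5 into factor pairs; take k = 36
k = 36: N1·N3 = 216 = 12·18, N2·N4 = 180 = 15·12
achieved = 12·18/(15·12) = 6/5; |achieved − target| = 0 ≤ 3/250 ✓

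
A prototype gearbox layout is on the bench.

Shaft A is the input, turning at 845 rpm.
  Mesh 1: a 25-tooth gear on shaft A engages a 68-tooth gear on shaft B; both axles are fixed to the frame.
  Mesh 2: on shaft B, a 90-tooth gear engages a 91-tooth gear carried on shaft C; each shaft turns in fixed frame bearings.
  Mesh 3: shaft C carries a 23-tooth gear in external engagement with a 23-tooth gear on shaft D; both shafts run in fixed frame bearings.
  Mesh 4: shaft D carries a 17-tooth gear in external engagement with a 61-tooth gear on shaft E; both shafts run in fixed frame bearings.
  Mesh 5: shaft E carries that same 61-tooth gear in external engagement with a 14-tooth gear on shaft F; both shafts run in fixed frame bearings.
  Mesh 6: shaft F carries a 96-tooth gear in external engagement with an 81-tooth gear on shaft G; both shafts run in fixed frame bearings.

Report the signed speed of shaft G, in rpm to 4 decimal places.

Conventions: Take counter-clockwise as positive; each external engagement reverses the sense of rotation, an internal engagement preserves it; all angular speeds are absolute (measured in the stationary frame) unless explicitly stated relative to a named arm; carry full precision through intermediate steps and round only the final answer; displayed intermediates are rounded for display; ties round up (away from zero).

topology: fixed-axis compound train — 6 meshes, A→G
mesh 1 [25T→68T]: ω = 845.0000×25/68 = 310.6618 rpm, sense flips to −
mesh 2 [90T→91T]: ω = 310.6618×90/91 = 307.2479 rpm, sense flips to +
mesh 3 [23T→23T]: ω = 307.2479×23/23 = 307.2479 rpm, sense flips to −
mesh 4 [17T→61T]: ω = 307.2479×17/61 = 85.6265 rpm, sense flips to +
mesh 5 [61T→14T]: ω = 85.6265×61/14 = 373.0867 rpm, sense flips to −
mesh 6 [96T→81T]: ω = 373.0867×96/81 = 442.1769 rpm, sense flips to +
signed output speed = +442.1769 rpm

+442.1769 rpm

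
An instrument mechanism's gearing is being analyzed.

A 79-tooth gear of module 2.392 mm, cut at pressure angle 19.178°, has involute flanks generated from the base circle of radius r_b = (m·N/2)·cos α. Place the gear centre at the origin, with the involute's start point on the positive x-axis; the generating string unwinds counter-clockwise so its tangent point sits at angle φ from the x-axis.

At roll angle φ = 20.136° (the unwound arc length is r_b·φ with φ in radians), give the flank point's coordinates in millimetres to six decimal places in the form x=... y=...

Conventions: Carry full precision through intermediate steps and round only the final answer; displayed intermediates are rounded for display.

topology: single-mesh involute geometry — m = 2.392, N = 79
pitch radius r_p = m·N/2 = 2.392·79/2 = 94.484000
base radius r_b = r_p·cos α = 94.484000·cos 19.178° = 89.240381
roll angle φ = 20.136° = 0.35143950 rad
x = r_b·(cos φ + φ·sin φ) = 94.582406
y = r_b·(sin φ − φ·cos φ) = 1.275318

x=94.582406 y=1.275318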